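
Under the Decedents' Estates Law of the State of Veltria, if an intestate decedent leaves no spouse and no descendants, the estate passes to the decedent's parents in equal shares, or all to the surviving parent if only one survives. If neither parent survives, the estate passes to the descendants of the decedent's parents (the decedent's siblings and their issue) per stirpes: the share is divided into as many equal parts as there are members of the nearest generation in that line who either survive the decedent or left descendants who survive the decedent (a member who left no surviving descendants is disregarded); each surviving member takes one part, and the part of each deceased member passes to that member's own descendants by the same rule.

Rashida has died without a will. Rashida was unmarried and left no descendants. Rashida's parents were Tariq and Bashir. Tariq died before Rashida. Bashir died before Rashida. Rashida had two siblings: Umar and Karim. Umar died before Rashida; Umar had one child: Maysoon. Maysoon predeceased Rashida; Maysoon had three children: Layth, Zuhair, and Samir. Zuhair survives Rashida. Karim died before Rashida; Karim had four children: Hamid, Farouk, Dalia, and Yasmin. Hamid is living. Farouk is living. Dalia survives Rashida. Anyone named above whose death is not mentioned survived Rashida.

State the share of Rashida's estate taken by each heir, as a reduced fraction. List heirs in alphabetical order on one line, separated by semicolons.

Neither parent survives and there are no descendants, so the estate passes to Rashida's siblings and their issue per stirpes.
The estate is divided into 2 equal shares of 1/2 among Umar, Karim.
Umar predeceased; the 1/2 allotted to Umar's branch passes to Umar's issue by representation.
Maysoon's line is the sole branch at this level, so the full 1/2 passes to Maysoon's issue by representation.
The 1/2 is divided into 3 equal shares of 1/6 among Layth, Zuhair, Samir.
Layth is living and takes 1/6.
Zuhair is living and takes 1/6.
Samir is living and takes 1/6.
Karim predeceased; the 1/2 allotted to Karim's branch passes to Karim's issue by representation.
The 1/2 is divided into 4 equal shares of 1/8 among Hamid, Farouk, Dalia, Yasmin.
Hamid is living and takes 1/8.
Farouk is living and takes 1/8.
Dalia is living and takes 1/8.
Yasmin is living and takes 1/8.

Dalia 1/8; Farouk 1/8; Hamid 1/8; Layth 1/6; Samir 1/6; Yasmin 1/8; Zuhair 1/6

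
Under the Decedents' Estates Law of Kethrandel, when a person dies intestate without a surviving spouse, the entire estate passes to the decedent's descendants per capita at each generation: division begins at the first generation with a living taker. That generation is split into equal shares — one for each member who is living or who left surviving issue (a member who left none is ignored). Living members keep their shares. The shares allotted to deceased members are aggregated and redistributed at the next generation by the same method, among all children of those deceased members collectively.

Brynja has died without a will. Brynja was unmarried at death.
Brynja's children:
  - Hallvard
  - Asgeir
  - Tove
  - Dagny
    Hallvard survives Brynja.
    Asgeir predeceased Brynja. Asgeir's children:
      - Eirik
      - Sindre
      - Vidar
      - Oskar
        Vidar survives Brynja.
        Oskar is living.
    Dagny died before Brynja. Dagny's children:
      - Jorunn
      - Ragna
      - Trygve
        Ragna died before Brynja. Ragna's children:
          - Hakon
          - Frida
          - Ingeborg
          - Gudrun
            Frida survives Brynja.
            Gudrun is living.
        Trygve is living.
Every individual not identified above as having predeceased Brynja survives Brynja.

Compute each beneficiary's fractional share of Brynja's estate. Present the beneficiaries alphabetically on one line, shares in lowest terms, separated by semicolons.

There is no surviving spouse, so the entire estate passes to Brynja's descendants per capita at each generation.
At generation 1 (Hallvard, Asgeir, Tove, Dagny) there are 4 shares of (1)/4 = 1/4 each.
Living: Hallvard and Tove — each takes 1/4.
Deceased: Asgeir and Dagny. Their combined 1/2 is pooled and carried to generation 2.
At generation 2 (Eirik, Sindre, Vidar, Oskar, Jorunn, Ragna, Trygve) there are 7 shares of (1/2)/7 = 1/14 each.
Living: Eirik, Sindre, Vidar, Oskar, Jorunn, and Trygve — each takes 1/14.
Deceased: Ragna. That 1/14 share is carried to generation 3.
At generation 3 (Hakon, Frida, Ingeborg, Gudrun) there are 4 shares of (1/14)/4 = 1/56 each.
Living: Hakon, Frida, Ingeborg, and Gudrun — each takes 1/56.

Eirik 1/14; Frida 1/56; Gudrun 1/56; Hakon 1/56; Hallvard 1/4; Ingeborg 1/56; Jorunn 1/14; Oskar 1/14; Sindre 1/14; Tove 1/4; Trygve 1/14; Vidar 1/14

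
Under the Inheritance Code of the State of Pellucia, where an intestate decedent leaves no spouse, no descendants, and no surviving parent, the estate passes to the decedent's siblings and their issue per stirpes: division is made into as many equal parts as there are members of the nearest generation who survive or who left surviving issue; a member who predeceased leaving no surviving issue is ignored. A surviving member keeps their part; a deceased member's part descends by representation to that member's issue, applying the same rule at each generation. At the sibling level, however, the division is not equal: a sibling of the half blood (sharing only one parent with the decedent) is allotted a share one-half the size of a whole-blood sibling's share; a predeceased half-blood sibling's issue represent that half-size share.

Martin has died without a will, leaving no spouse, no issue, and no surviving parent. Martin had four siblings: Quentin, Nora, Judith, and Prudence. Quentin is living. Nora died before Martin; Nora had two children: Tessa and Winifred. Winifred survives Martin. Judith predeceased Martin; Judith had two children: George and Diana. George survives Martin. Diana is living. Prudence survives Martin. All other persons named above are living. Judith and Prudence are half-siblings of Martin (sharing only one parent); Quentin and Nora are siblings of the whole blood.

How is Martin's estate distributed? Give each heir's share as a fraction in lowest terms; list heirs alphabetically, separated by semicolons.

No spouse, descendants, or parent survives, so the estate passes to Martin's siblings per stirpes.
Half-blood siblings count for one-half the weight of whole-blood siblings at the initial division.
Dividing 1 in proportion to weights (total weight 3): Quentin (weight 1) → 1/3; Nora (weight 1) → 1/3; Judith (weight 1/2) → 1/6; Prudence (weight 1/2) → 1/6.
Quentin is living and takes 1/3.
Nora predeceased; the 1/3 allotted to Nora's branch passes to Nora's issue by representation.
The 1/3 is divided into 2 equal shares of 1/6 among Tessa, Winifred.
Tessa is living and takes 1/6.
Winifred is living and takes 1/6.
Judith predeceased; the 1/6 allotted to Judith's branch passes to Judith's issue by representation.
The 1/6 is divided into 2 equal shares of 1/12 among George, Diana.
George is living and takes 1/12.
Diana is living and takes 1/12.
Prudence is living and takes 1/6.

Diana 1/12; George 1/12; Prudence 1/6; Quentin 1/3; Tessa 1/6; Winifred 1/6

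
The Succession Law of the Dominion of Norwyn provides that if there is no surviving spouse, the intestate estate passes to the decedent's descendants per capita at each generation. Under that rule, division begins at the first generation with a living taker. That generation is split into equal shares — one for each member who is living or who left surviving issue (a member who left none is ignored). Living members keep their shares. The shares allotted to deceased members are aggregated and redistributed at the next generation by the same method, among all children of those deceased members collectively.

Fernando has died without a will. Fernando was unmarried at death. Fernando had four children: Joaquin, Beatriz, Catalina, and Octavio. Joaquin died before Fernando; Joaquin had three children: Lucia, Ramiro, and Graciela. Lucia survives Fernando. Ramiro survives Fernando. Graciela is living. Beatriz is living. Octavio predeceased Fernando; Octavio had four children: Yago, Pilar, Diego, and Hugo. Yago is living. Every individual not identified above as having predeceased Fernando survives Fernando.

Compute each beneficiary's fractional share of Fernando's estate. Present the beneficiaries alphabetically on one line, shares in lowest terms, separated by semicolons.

There is no surviving spouse, so the entire estate passes to Fernando's descendants per capita at each generation.
At generation 1 (Joaquin, Beatriz, Catalina, Octavio) there are 4 shares of (1)/4 = 1/4 each.
Living: Beatriz and Catalina — each takes 1/4.
Deceased: Joaquin and Octavio. Their combined 1/2 is pooled and carried to generation 2.
At generation 2 (Lucia, Ramiro, Graciela, Yago, Pilar, Diego, Hugo) there are 7 shares of (1/2)/7 = 1/14 each.
Living: Lucia, Ramiro, Graciela, Yago, Pilar, Diego, and Hugo — each takes 1/14.

Beatriz 1/4; Catalina 1/4; Diego 1/14; Graciela 1/14; Hugo 1/14; Lucia 1/14; Pilar 1/14; Ramiro 1/14; Yago 1/14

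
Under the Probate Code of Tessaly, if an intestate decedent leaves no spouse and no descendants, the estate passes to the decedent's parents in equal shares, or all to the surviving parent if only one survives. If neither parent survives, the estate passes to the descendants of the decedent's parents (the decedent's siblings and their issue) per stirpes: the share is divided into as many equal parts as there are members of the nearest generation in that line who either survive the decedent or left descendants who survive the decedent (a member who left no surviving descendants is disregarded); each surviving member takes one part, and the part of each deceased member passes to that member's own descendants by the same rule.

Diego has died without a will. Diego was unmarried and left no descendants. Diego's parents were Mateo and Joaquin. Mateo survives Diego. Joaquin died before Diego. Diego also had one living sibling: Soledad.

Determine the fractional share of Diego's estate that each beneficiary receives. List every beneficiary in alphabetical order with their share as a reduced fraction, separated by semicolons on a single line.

Mateo 1

Only one parent, Mateo, survives, so Mateo takes the entire estate. The siblings take nothing because a surviving parent has priority.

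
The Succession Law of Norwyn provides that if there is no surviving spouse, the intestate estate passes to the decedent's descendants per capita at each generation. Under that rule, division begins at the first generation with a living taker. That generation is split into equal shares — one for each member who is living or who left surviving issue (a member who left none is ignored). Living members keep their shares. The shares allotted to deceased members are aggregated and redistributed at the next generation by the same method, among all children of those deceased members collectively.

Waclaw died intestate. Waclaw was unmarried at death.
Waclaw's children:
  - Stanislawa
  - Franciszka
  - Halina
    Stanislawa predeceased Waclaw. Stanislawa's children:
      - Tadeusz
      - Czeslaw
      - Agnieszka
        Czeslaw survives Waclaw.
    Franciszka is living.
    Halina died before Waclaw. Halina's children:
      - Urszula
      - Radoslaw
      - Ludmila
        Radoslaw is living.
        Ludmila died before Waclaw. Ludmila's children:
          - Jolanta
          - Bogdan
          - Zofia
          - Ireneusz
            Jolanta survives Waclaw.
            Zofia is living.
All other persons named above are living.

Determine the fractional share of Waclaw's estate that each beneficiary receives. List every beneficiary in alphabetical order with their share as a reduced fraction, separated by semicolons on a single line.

Agnieszka 1/9; Bogdan 1/36; Czeslaw 1/9; Franciszka 1/3; Ireneusz 1/36; Jolanta 1/36; Radoslaw 1/9; Tadeusz 1/9; Urszula 1/9; Zofia 1/36

There is no surviving spouse, so the entire estate passes to Waclaw's descendants per capita at each generation.
At generation 1 (Stanislawa, Franciszka, Halina) there are 3 shares of (1)/3 = 1/3 each.
Living: Franciszka — each takes 1/3.
Deceased: Stanislawa and Halina. Their combined 2/3 is pooled and carried to generation 2.
At generation 2 (Tadeusz, Czeslaw, Agnieszka, Urszula, Radoslaw, Ludmila) there are 6 shares of (2/3)/6 = 1/9 each.
Living: Tadeusz, Czeslaw, Agnieszka, Urszula, and Radoslaw — each takes 1/9.
Deceased: Ludmila. That 1/9 share is carried to generation 3.
At generation 3 (Jolanta, Bogdan, Zofia, Ireneusz) there are 4 shares of (1/9)/4 = 1/36 each.
Living: Jolanta, Bogdan, Zofia, and Ireneusz — each takes 1/36.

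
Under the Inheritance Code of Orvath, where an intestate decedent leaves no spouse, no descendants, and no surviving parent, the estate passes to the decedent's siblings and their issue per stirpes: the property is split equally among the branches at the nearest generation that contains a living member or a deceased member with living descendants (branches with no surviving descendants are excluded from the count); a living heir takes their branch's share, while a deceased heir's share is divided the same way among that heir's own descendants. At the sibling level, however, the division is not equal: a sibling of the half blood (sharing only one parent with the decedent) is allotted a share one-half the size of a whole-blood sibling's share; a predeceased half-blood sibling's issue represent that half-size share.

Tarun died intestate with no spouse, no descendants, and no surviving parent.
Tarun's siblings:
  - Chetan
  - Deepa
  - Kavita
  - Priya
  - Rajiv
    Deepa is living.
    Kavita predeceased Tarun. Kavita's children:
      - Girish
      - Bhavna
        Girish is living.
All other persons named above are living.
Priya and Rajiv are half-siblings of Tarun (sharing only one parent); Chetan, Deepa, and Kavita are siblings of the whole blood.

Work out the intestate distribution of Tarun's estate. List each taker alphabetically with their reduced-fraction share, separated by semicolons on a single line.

Bhavna 1/8; Chetan 1/4; Deepa 1/4; Girish 1/8; Priya 1/8; Rajiv 1/8

No spouse, descendants, or parent survives, so the estate passes to Tarun's siblings per stirpes.
Half-blood siblings count for one-half the weight of whole-blood siblings at the initial division.
Dividing 1 in proportion to weights (total weight 4): Chetan (weight 1) → 1/4; Deepa (weight 1) → 1/4; Kavita (weight 1) → 1/4; Priya (weight 1/2) → 1/8; Rajiv (weight 1/2) → 1/8.
Chetan is living and takes 1/4.
Deepa is living and takes 1/4.
Kavita predeceased; the 1/4 allotted to Kavita's branch passes to Kavita's issue by representation.
The 1/4 is divided into 2 equal shares of 1/8 among Girish, Bhavna.
Girish is living and takes 1/8.
Bhavna is living and takes 1/8.
Priya is living and takes 1/8.
Rajiv is living and takes 1/8.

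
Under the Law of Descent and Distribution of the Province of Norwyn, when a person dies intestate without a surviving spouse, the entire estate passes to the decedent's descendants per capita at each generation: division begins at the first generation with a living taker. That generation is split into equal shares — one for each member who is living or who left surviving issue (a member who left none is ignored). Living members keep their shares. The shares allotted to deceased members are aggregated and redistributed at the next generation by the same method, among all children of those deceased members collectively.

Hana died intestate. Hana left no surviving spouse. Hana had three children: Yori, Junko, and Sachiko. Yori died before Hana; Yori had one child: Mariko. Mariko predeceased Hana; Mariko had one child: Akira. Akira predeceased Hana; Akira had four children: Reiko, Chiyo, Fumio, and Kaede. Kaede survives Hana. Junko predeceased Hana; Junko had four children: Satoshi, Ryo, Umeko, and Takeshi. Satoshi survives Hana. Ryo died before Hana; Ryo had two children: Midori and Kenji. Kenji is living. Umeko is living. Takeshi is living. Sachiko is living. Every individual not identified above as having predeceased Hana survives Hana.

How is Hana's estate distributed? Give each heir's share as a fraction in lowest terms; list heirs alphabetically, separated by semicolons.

Chiyo 1/45; Fumio 1/45; Kaede 1/45; Kenji 4/45; Midori 4/45; Reiko 1/45; Sachiko 1/3; Satoshi 2/15; Takeshi 2/15; Umeko 2/15

There is no surviving spouse, so the entire estate passes to Hana's descendants per capita at each generation.
At generation 1 (Yori, Junko, Sachiko) there are 3 shares of (1)/3 = 1/3 each.
Living: Sachiko — each takes 1/3.
Deceased: Yori and Junko. Their combined 2/3 is pooled and carried to generation 2.
At generation 2 (Mariko, Satoshi, Ryo, Umeko, Takeshi) there are 5 shares of (2/3)/5 = 2/15 each.
Living: Satoshi, Umeko, and Takeshi — each takes 2/15.
Deceased: Mariko and Ryo. Their combined 4/15 is pooled and carried to generation 3.
At generation 3 (Akira, Midori, Kenji) there are 3 shares of (4/15)/3 = 4/45 each.
Living: Midori and Kenji — each takes 4/45.
Deceased: Akira. That 4/45 share is carried to generation 4.
At generation 4 (Reiko, Chiyo, Fumio, Kaede) there are 4 shares of (4/45)/4 = 1/45 each.
Living: Reiko, Chiyo, Fumio, and Kaede — each takes 1/45.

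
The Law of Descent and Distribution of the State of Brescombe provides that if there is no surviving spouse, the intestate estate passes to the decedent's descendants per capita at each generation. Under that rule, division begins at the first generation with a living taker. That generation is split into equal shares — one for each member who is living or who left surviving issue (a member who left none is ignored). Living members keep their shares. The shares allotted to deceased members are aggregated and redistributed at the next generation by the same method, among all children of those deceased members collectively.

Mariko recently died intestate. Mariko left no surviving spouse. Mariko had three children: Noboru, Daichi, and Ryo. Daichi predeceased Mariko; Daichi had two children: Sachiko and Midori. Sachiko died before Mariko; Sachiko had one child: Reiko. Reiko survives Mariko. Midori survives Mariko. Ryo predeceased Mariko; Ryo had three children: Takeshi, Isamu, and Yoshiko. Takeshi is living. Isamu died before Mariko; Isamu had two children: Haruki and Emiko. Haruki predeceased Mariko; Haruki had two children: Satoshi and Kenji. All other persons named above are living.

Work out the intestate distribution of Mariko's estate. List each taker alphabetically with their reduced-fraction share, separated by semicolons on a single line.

Emiko 4/45; Kenji 2/45; Midori 2/15; Noboru 1/3; Reiko 4/45; Satoshi 2/45; Takeshi 2/15; Yoshiko 2/15

There is no surviving spouse, so the entire estate passes to Mariko's descendants per capita at each generation.
At generation 1 (Noboru, Daichi, Ryo) there are 3 shares of (1)/3 = 1/3 each.
Living: Noboru — each takes 1/3.
Deceased: Daichi and Ryo. Their combined 2/3 is pooled and carried to generation 2.
At generation 2 (Sachiko, Midori, Takeshi, Isamu, Yoshiko) there are 5 shares of (2/3)/5 = 2/15 each.
Living: Midori, Takeshi, and Yoshiko — each takes 2/15.
Deceased: Sachiko and Isamu. Their combined 4/15 is pooled and carried to generation 3.
At generation 3 (Reiko, Haruki, Emiko) there are 3 shares of (4/15)/3 = 4/45 each.
Living: Reiko and Emiko — each takes 4/45.
Deceased: Haruki. That 4/45 share is carried to generation 4.
At generation 4 (Satoshi, Kenji) there are 2 shares of (4/45)/2 = 2/45 each.
Living: Satoshi and Kenji — each takes 2/45.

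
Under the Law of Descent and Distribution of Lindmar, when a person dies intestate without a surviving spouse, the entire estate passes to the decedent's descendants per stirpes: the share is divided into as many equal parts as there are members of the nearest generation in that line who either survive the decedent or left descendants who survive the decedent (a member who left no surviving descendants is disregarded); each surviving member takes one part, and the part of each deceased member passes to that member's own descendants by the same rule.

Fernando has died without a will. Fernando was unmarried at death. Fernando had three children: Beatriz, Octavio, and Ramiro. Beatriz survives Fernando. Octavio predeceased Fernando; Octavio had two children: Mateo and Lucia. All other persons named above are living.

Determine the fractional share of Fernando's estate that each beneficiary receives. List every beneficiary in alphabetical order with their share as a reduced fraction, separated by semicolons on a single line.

There is no surviving spouse, so the entire estate passes to Fernando's descendants per stirpes.
The estate is divided into 3 equal shares of 1/3 among Beatriz, Octavio, Ramiro.
Beatriz is living and takes 1/3.
Octavio predeceased; the 1/3 allotted to Octavio's branch passes to Octavio's issue by representation.
The 1/3 is divided into 2 equal shares of 1/6 among Mateo, Lucia.
Mateo is living and takes 1/6.
Lucia is living and takes 1/6.
Ramiro is living and takes 1/3.

Beatriz 1/3; Lucia 1/6; Mateo 1/6; Ramiro 1/3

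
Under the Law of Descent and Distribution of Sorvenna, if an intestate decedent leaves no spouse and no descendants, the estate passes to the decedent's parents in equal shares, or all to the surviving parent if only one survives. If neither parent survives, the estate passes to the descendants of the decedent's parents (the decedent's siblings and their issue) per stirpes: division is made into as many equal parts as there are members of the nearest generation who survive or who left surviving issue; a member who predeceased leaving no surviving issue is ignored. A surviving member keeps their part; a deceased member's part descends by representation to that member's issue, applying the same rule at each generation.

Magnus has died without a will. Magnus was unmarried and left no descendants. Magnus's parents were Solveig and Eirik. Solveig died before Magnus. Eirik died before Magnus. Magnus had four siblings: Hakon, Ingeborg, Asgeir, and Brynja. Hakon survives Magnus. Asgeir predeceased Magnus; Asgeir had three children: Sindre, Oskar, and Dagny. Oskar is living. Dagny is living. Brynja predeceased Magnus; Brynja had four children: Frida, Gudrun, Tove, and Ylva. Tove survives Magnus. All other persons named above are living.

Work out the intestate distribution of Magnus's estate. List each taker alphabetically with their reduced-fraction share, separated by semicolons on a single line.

Dagny 1/12; Frida 1/16; Gudrun 1/16; Hakon 1/4; Ingeborg 1/4; Oskar 1/12; Sindre 1/12; Tove 1/16; Ylva 1/16

Neither parent survives and there are no descendants, so the estate passes to Magnus's siblings and their issue per stirpes.
The estate is divided into 4 equal shares of 1/4 among Hakon, Ingeborg, Asgeir, Brynja.
Hakon is living and takes 1/4.
Ingeborg is living and takes 1/4.
Asgeir predeceased; the 1/4 allotted to Asgeir's branch passes to Asgeir's issue by representation.
The 1/4 is divided into 3 equal shares of 1/12 among Sindre, Oskar, Dagny.
Sindre is living and takes 1/12.
Oskar is living and takes 1/12.
Dagny is living and takes 1/12.
Brynja predeceased; the 1/4 allotted to Brynja's branch passes to Brynja's issue by representation.
The 1/4 is divided into 4 equal shares of 1/16 among Frida, Gudrun, Tove, Ylva.
Frida is living and takes 1/16.
Gudrun is living and takes 1/16.
Tove is living and takes 1/16.
Ylva is living and takes 1/16.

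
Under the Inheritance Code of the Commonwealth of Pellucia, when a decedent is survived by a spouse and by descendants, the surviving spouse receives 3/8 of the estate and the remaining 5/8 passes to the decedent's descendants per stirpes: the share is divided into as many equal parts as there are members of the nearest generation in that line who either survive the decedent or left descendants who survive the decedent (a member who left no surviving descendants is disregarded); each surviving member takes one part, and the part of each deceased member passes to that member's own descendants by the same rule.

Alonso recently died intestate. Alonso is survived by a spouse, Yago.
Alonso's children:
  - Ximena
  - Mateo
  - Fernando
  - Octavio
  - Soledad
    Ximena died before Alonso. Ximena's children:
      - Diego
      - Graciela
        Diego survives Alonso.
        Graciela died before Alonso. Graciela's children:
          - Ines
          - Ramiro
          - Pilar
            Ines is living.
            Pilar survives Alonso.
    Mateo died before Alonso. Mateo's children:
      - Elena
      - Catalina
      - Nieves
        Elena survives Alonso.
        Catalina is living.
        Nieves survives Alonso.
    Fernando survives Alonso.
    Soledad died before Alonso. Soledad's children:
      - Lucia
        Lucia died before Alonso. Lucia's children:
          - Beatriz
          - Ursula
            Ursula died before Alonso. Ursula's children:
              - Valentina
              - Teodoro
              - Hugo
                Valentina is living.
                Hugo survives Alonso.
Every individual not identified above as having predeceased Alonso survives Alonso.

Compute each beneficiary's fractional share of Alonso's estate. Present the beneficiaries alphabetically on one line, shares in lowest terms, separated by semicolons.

Yago, as surviving spouse, takes 3/8.
The remaining 5/8 passes to Alonso's descendants per stirpes.
The 5/8 is divided into 5 equal shares of 1/8 among Ximena, Mateo, Fernando, Octavio, Soledad.
Ximena predeceased; the 1/8 allotted to Ximena's branch passes to Ximena's issue by representation.
The 1/8 is divided into 2 equal shares of 1/16 among Diego, Graciela.
Diego is living and takes 1/16.
Graciela predeceased; the 1/16 allotted to Graciela's branch passes to Graciela's issue by representation.
The 1/16 is divided into 3 equal shares of 1/48 among Ines, Ramiro, Pilar.
Ines is living and takes 1/48.
Ramiro is living and takes 1/48.
Pilar is living and takes 1/48.
Mateo predeceased; the 1/8 allotted to Mateo's branch passes to Mateo's issue by representation.
The 1/8 is divided into 3 equal shares of 1/24 among Elena, Catalina, Nieves.
Elena is living and takes 1/24.
Catalina is living and takes 1/24.
Nieves is living and takes 1/24.
Fernando is living and takes 1/8.
Octavio is living and takes 1/8.
Soledad predeceased; the 1/8 allotted to Soledad's branch passes to Soledad's issue by representation.
Lucia's line is the sole branch at this level, so the full 1/8 passes to Lucia's issue by representation.
The 1/8 is divided into 2 equal shares of 1/16 among Beatriz, Ursula.
Beatriz is living and takes 1/16.
Ursula predeceased; the 1/16 allotted to Ursula's branch passes to Ursula's issue by representation.
The 1/16 is divided into 3 equal shares of 1/48 among Valentina, Teodoro, Hugo.
Valentina is living and takes 1/48.
Teodoro is living and takes 1/48.
Hugo is living and takes 1/48.

Beatriz 1/16; Catalina 1/24; Diego 1/16; Elena 1/24; Fernando 1/8; Hugo 1/48; Ines 1/48; Nieves 1/24; Octavio 1/8; Pilar 1/48; Ramiro 1/48; Teodoro 1/48; Valentina 1/48; Yago 3/8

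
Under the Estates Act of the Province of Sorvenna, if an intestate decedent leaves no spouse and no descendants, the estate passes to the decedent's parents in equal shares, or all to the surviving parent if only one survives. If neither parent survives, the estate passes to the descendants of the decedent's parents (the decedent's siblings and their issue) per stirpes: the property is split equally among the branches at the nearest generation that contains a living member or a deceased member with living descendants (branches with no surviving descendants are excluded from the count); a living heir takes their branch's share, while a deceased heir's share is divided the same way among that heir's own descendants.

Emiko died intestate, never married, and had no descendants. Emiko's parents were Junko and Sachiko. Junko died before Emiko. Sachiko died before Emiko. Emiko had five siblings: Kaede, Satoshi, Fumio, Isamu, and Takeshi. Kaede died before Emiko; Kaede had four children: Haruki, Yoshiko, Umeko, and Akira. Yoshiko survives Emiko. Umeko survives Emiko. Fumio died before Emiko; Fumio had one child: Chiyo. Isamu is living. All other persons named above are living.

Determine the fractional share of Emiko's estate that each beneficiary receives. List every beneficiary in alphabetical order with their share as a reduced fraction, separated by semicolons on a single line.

Neither parent survives and there are no descendants, so the estate passes to Emiko's siblings and their issue per stirpes.
The estate is divided into 5 equal shares of 1/5 among Kaede, Satoshi, Fumio, Isamu, Takeshi.
Kaede predeceased; the 1/5 allotted to Kaede's branch passes to Kaede's issue by representation.
The 1/5 is divided into 4 equal shares of 1/20 among Haruki, Yoshiko, Umeko, Akira.
Haruki is living and takes 1/20.
Yoshiko is living and takes 1/20.
Umeko is living and takes 1/20.
Akira is living and takes 1/20.
Satoshi is living and takes 1/5.
Fumio predeceased; the 1/5 allotted to Fumio's branch passes to Fumio's issue by representation.
Chiyo is the sole taker at this level and receives the full 1/5.
Isamu is living and takes 1/5.
Takeshi is living and takes 1/5.

Akira 1/20; Chiyo 1/5; Haruki 1/20; Isamu 1/5; Satoshi 1/5; Takeshi 1/5; Umeko 1/20; Yoshiko 1/20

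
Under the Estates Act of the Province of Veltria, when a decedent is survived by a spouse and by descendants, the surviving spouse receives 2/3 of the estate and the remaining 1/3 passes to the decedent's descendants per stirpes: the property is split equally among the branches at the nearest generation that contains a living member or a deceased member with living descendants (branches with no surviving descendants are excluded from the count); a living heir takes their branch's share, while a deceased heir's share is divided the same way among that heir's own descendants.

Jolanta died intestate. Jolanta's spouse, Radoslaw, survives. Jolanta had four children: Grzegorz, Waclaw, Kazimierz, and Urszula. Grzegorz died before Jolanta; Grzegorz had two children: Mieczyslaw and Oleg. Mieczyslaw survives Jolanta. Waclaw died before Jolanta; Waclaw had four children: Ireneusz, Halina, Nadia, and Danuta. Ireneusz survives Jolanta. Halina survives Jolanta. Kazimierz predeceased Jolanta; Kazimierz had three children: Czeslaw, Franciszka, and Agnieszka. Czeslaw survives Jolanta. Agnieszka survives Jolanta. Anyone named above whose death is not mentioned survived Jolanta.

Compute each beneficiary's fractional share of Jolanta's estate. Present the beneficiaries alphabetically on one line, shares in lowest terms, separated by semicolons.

Agnieszka 1/36; Czeslaw 1/36; Danuta 1/48; Franciszka 1/36; Halina 1/48; Ireneusz 1/48; Mieczyslaw 1/24; Nadia 1/48; Oleg 1/24; Radoslaw 2/3; Urszula 1/12

Radoslaw, as surviving spouse, takes 2/3.
The remaining 1/3 passes to Jolanta's descendants per stirpes.
The 1/3 is divided into 4 equal shares of 1/12 among Grzegorz, Waclaw, Kazimierz, Urszula.
Grzegorz predeceased; the 1/12 allotted to Grzegorz's branch passes to Grzegorz's issue by representation.
The 1/12 is divided into 2 equal shares of 1/24 among Mieczyslaw, Oleg.
Mieczyslaw is living and takes 1/24.
Oleg is living and takes 1/24.
Waclaw predeceased; the 1/12 allotted to Waclaw's branch passes to Waclaw's issue by representation.
The 1/12 is divided into 4 equal shares of 1/48 among Ireneusz, Halina, Nadia, Danuta.
Ireneusz is living and takes 1/48.
Halina is living and takes 1/48.
Nadia is living and takes 1/48.
Danuta is living and takes 1/48.
Kazimierz predeceased; the 1/12 allotted to Kazimierz's branch passes to Kazimierz's issue by representation.
The 1/12 is divided into 3 equal shares of 1/36 among Czeslaw, Franciszka, Agnieszka.
Czeslaw is living and takes 1/36.
Franciszka is living and takes 1/36.
Agnieszka is living and takes 1/36.
Urszula is living and takes 1/12.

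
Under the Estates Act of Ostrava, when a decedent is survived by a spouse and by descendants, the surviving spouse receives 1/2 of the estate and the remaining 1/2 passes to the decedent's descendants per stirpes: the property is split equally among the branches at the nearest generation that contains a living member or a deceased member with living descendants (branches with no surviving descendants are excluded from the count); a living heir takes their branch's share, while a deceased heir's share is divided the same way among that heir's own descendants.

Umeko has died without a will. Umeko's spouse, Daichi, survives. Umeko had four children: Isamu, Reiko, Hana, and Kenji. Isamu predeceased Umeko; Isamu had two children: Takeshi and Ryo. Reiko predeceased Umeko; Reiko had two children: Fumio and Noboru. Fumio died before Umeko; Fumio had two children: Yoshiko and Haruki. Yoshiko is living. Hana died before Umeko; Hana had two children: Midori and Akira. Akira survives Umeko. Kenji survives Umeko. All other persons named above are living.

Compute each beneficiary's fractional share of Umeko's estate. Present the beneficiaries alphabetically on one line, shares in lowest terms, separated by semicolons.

Akira 1/16; Daichi 1/2; Haruki 1/32; Kenji 1/8; Midori 1/16; Noboru 1/16; Ryo 1/16; Takeshi 1/16; Yoshiko 1/32

Daichi, as surviving spouse, takes 1/2.
The remaining 1/2 passes to Umeko's descendants per stirpes.
The 1/2 is divided into 4 equal shares of 1/8 among Isamu, Reiko, Hana, Kenji.
Isamu predeceased; the 1/8 allotted to Isamu's branch passes to Isamu's issue by representation.
The 1/8 is divided into 2 equal shares of 1/16 among Takeshi, Ryo.
Takeshi is living and takes 1/16.
Ryo is living and takes 1/16.
Reiko predeceased; the 1/8 allotted to Reiko's branch passes to Reiko's issue by representation.
The 1/8 is divided into 2 equal shares of 1/16 among Fumio, Noboru.
Fumio predeceased; the 1/16 allotted to Fumio's branch passes to Fumio's issue by representation.
The 1/16 is divided into 2 equal shares of 1/32 among Yoshiko, Haruki.
Yoshiko is living and takes 1/32.
Haruki is living and takes 1/32.
Noboru is living and takes 1/16.
Hana predeceased; the 1/8 allotted to Hana's branch passes to Hana's issue by representation.
The 1/8 is divided into 2 equal shares of 1/16 among Midori, Akira.
Midori is living and takes 1/16.
Akira is living and takes 1/16.
Kenji is living and takes 1/8.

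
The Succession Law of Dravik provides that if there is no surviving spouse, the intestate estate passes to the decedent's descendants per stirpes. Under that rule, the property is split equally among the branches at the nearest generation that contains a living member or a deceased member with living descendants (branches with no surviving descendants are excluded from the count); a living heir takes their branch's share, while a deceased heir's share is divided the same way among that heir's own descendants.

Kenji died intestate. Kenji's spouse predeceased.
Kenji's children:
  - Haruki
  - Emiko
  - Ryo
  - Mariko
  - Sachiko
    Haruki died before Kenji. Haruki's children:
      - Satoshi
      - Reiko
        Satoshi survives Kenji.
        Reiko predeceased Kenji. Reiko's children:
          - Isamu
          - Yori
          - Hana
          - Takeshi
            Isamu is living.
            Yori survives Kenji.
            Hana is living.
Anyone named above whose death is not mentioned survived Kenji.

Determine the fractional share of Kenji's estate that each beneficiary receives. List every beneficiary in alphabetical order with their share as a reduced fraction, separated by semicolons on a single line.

There is no surviving spouse, so the entire estate passes to Kenji's descendants per stirpes.
The estate is divided into 5 equal shares of 1/5 among Haruki, Emiko, Ryo, Mariko, Sachiko.
Haruki predeceased; the 1/5 allotted to Haruki's branch passes to Haruki's issue by representation.
The 1/5 is divided into 2 equal shares of 1/10 among Satoshi, Reiko.
Satoshi is living and takes 1/10.
Reiko predeceased; the 1/10 allotted to Reiko's branch passes to Reiko's issue by representation.
The 1/10 is divided into 4 equal shares of 1/40 among Isamu, Yori, Hana, Takeshi.
Isamu is living and takes 1/40.
Yori is living and takes 1/40.
Hana is living and takes 1/40.
Takeshi is living and takes 1/40.
Emiko is living and takes 1/5.
Ryo is living and takes 1/5.
Mariko is living and takes 1/5.
Sachiko is living and takes 1/5.

Emiko 1/5; Hana 1/40; Isamu 1/40; Mariko 1/5; Ryo 1/5; Sachiko 1/5; Satoshi 1/10; Takeshi 1/40; Yori 1/40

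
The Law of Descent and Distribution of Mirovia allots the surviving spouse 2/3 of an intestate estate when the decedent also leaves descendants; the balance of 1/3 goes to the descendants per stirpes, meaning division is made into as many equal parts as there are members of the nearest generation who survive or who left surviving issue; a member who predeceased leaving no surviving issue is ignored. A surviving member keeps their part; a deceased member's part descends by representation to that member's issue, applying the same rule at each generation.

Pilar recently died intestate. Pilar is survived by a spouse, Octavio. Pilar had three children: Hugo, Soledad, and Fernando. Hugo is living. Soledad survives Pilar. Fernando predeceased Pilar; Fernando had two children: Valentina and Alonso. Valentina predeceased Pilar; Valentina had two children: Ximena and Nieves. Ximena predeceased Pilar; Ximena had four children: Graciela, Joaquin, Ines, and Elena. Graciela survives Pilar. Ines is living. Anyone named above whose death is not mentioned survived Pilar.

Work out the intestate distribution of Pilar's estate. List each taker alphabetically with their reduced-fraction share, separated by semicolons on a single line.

Alonso 1/18; Elena 1/144; Graciela 1/144; Hugo 1/9; Ines 1/144; Joaquin 1/144; Nieves 1/36; Octavio 2/3; Soledad 1/9

Octavio, as surviving spouse, takes 2/3.
The remaining 1/3 passes to Pilar's descendants per stirpes.
The 1/3 is divided into 3 equal shares of 1/9 among Hugo, Soledad, Fernando.
Hugo is living and takes 1/9.
Soledad is living and takes 1/9.
Fernando predeceased; the 1/9 allotted to Fernando's branch passes to Fernando's issue by representation.
The 1/9 is divided into 2 equal shares of 1/18 among Valentina, Alonso.
Valentina predeceased; the 1/18 allotted to Valentina's branch passes to Valentina's issue by representation.
The 1/18 is divided into 2 equal shares of 1/36 among Ximena, Nieves.
Ximena predeceased; the 1/36 allotted to Ximena's branch passes to Ximena's issue by representation.
The 1/36 is divided into 4 equal shares of 1/144 among Graciela, Joaquin, Ines, Elena.
Graciela is living and takes 1/144.
Joaquin is living and takes 1/144.
Ines is living and takes 1/144.
Elena is living and takes 1/144.
Nieves is living and takes 1/36.
Alonso is living and takes 1/18.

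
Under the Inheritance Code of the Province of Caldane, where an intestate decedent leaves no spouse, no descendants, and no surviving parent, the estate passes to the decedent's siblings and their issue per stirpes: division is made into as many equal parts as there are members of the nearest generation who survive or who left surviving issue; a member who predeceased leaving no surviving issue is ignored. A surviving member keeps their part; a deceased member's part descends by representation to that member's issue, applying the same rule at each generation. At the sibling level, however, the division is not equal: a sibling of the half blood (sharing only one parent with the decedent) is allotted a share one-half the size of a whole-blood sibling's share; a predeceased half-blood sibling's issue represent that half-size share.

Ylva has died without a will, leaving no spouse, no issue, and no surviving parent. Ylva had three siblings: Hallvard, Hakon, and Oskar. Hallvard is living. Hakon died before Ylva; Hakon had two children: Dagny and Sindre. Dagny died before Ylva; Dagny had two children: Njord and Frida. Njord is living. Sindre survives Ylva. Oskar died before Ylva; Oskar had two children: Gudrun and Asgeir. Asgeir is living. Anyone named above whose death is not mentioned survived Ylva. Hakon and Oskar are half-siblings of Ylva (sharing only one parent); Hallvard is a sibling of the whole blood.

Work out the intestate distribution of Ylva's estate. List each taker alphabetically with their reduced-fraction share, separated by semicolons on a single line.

Asgeir 1/8; Frida 1/16; Gudrun 1/8; Hallvard 1/2; Njord 1/16; Sindre 1/8

No spouse, descendants, or parent survives, so the estate passes to Ylva's siblings per stirpes.
Half-blood siblings count for one-half the weight of whole-blood siblings at the initial division.
Dividing 1 in proportion to weights (total weight 2): Hallvard (weight 1) → 1/2; Hakon (weight 1/2) → 1/4; Oskar (weight 1/2) → 1/4.
Hallvard is living and takes 1/2.
Hakon predeceased; the 1/4 allotted to Hakon's branch passes to Hakon's issue by representation.
The 1/4 is divided into 2 equal shares of 1/8 among Dagny, Sindre.
Dagny predeceased; the 1/8 allotted to Dagny's branch passes to Dagny's issue by representation.
The 1/8 is divided into 2 equal shares of 1/16 among Njord, Frida.
Njord is living and takes 1/16.
Frida is living and takes 1/16.
Sindre is living and takes 1/8.
Oskar predeceased; the 1/4 allotted to Oskar's branch passes to Oskar's issue by representation.
The 1/4 is divided into 2 equal shares of 1/8 among Gudrun, Asgeir.
Gudrun is living and takes 1/8.
Asgeir is living and takes 1/8.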